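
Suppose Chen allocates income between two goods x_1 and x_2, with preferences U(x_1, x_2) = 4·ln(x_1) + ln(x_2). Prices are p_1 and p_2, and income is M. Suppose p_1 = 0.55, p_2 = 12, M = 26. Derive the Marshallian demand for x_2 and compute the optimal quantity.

x_2* = 0.4333

Tangency: MRS = 4·x_2/x_1 = p_1/p_2.
So 4·p_2·x_2 = p_1·x_1; combined with the budget, a share 0.8 of income goes to x_1.
Demand: x_1*(p_1,p_2,M) = 0.8·M/p_1 and x_2* = 0.2·M/p_2.
At p_1=0.55, p_2=12, M=26: x_2* = 0.2·26/12 = 0.4333.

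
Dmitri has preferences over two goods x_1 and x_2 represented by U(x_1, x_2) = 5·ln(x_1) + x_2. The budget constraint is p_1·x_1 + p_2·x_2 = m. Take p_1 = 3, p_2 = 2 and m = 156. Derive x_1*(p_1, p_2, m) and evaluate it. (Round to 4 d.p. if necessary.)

x_1* = 3.3333

Set MRS = p_1/p_2: (5/x_1)/1 = p_1/p_2.
So x_1*(p_1,p_2) = 5·p_2/p_1, independent of income; and x_2* = (m − 5·p_2)/p_2.
At the given prices: x_1* = 5·2/3 = 3.3333.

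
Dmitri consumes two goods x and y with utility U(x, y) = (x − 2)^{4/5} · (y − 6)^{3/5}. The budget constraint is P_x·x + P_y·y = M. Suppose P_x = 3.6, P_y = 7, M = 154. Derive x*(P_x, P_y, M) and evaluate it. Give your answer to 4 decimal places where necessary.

Discretionary income = 154 − 2·3.6 − 6·7 = 104.8; x* = 2 + 4/7·104.8/3.6 = 18.6349.

x* = 18.6349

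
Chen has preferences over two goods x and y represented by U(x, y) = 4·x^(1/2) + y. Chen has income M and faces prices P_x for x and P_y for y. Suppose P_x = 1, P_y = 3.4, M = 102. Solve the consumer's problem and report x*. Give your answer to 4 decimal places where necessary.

Utility is quasi-linear in y; the FOC for x is 2/√x = P_x/P_y.
Solve: √x = 2·P_y/P_x, so x*(P_x,P_y) = (2·P_y/P_x)², and y* = (M − P_x·x*)/P_y.
Plugging in: x* = (2·3.4/1)² = 46.24.

x* = 46.24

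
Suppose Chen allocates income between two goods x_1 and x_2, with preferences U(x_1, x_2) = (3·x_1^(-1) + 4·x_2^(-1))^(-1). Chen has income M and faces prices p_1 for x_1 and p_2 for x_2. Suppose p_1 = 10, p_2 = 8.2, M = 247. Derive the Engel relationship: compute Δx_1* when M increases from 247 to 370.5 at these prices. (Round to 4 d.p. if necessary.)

Δx_1* = 6.0373

With the ratio pinned down, the budget gives x_1* = M/(p_1 + p_2·(x_2/x_1)) and x_2* = (x_2/x_1)·x_1*.
Numerically x_2/x_1 = 1.275153, so x_1* = 247/(10 + 8.2·1.275153) = 12.0745.
At M' = 370.5: x_1* = 18.1118. Change: 18.1118 − 12.0745 = 6.0373.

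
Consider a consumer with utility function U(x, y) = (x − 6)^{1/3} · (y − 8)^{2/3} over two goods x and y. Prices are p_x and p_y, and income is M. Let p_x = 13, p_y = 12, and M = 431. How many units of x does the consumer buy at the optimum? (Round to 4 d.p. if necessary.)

This is Cobb-Douglas in (x−6, y−8): tangency gives 1/3·p_y·(y−8) = 2/3·p_x·(x−6).
After buying the subsistence bundle (6, 8), a share 1/3 of the remaining income goes to x: x* = 6 + 1/3·(M − 6p_x − 8p_y)/p_x.
Discretionary income = 431 − 6·13 − 8·12 = 257; x* = 6 + 1/3·257/13 = 12.5897.

x* = 12.5897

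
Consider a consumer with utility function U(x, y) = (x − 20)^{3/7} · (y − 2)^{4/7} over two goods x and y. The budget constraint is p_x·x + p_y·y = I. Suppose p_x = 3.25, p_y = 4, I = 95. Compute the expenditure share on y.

share on y = 0.2165

This is Cobb-Douglas in (x−20, y−2): tangency gives 3/7·p_y·(y−2) = 4/7·p_x·(x−20).
Substituting into the budget: x* = 20 + 3/7·(I − 20·p_x − 2·p_y)/p_x, and y* = 2 + 4/7·(…)/p_y.
Discretionary income = 95 − 20·3.25 − 2·4 = 22; x* = 20 + 3/7·22/3.25 = 22.9011; y* = 2 + 4/7·22/4 = 5.1429.
Expenditure on y: 4·5.1429 = 20.5714; share = 0.2165.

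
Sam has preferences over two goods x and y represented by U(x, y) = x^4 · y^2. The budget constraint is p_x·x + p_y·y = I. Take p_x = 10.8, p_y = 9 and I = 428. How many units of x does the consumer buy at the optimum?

x* = 26.4198

The MRS is 2·y/x. Set MRS = p_x/p_y.
So 4·p_y·y = 2·p_x·x; combined with the budget, a share 2/3 of income goes to x.
Demand: x*(p_x,p_y,I) = 2/3·I/p_x and y* = 1/3·I/p_y.
At p_x=10.8, p_y=9, I=428: x* = 2/3·428/10.8 = 26.4198.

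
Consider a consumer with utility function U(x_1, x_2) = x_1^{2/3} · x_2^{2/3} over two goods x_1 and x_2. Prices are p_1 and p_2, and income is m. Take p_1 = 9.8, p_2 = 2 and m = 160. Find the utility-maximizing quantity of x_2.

x_2* = 40

The MRS is x_2/x_1. Set MRS = p_1/p_2.
So 2/3·p_2·x_2 = 2/3·p_1·x_1; combined with the budget, a share 0.5 of income goes to x_1.
Demand: x_1*(p_1,p_2,m) = 0.5·m/p_1 and x_2* = 0.5·m/p_2.
At p_1=9.8, p_2=2, m=160: x_2* = 0.5·160/2 = 40.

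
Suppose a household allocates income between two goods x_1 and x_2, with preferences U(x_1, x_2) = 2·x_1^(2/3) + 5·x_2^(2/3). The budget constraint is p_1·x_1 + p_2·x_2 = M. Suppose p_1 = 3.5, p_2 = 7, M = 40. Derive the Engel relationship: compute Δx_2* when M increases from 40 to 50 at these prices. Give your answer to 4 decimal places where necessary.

Δx_2* = 1.1374

MRS = MU_x_1/MU_x_2 = (2/5)·(x_2/x_1)^(1/3). Set equal to p_1/p_2.
Hence x_2/x_1 = ((5/2)·p_1/p_2)^(1/(1/3)), i.e. raised to the 3 power.
Substitute x_2 = (x_2/x_1)·x_1 into the budget: x_1* = M/(p_1 + p_2·(x_2/x_1)).
Numerically x_2/x_1 = 1.953125, so x_1* = 40/(3.5 + 7·1.953125) = 2.3294 and x_2* = 1.953125·2.3294 = 4.5496.
At M' = 50: x_2* = 5.687. Change: 5.687 − 4.5496 = 1.1374.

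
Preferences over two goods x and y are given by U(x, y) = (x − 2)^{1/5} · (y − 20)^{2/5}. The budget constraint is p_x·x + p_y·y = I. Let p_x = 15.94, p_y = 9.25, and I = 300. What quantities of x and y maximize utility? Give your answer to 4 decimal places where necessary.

MRS = (1/2)·(y−20)/(x−2). Tangency with p_x/p_y gives y−20 = 2·(p_x/p_y)·(x−2).
After buying the subsistence bundle (2, 20), a share 1/3 of the remaining income goes to x: x* = 2 + 1/3·(I − 2p_x − 20p_y)/p_x.
Discretionary income = 300 − 2·15.94 − 20·9.25 = 83.12; x* = 2 + 1/3·83.12/15.94 = 3.7382; y* = 20 + 2/3·83.12/9.25 = 25.9906.

x* = 3.7382, y* = 25.9906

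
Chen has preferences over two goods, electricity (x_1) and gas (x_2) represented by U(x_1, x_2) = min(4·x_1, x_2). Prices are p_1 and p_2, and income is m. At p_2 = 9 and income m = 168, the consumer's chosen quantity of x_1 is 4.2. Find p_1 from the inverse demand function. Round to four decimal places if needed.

With perfect complements, no substitution: consume in ratio x_1:x_2 = 1:4.
Budget: p_1·x_1 + p_2·4·x_1 = m, so (p_1 + 4·p_2)·x_1 = m.
Demand: x_1*(p_1,p_2,m) = m/(p_1 + 4·p_2), x_2* = 4·m/(p_1 + 4·p_2).
Set x_1* = 4.2 in the demand function and solve for p_1: p_1 = 4.

p_1 = 4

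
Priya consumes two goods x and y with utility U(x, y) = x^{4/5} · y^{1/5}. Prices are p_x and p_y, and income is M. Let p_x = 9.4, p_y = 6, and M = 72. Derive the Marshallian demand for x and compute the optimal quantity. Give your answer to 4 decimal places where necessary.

x* = 6.1277

Demand: x*(p_x,p_y,M) = 0.8·M/p_x and y* = 0.2·M/p_y.
At p_x=9.4, p_y=6, M=72: x* = 0.8·72/9.4 = 6.1277.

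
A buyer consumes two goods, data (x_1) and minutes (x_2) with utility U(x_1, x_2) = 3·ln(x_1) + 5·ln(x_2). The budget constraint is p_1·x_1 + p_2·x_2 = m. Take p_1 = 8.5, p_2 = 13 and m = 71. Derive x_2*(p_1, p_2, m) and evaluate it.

x_2* = 3.4135

Tangency: MRS = (3/5)·x_2/x_1 = p_1/p_2.
So 3·p_2·x_2 = 5·p_1·x_1; combined with the budget, a share 0.375 of income goes to x_1.
Demand: x_1*(p_1,p_2,m) = 0.375·m/p_1 and x_2* = 0.625·m/p_2.
At p_1=8.5, p_2=13, m=71: x_2* = 0.625·71/13 = 3.4135.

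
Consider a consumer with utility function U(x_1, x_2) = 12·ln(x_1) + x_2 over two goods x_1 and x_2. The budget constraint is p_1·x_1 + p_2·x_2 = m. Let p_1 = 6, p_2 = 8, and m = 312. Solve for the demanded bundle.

Set MRS = p_1/p_2: (12/x_1)/1 = p_1/p_2.
So x_1*(p_1,p_2) = 12·p_2/p_1, independent of income; and x_2* = (m − 12·p_2)/p_2.
At the given prices: x_1* = 12·8/6 = 16, and x_2* = 27.

x_1* = 16, x_2* = 27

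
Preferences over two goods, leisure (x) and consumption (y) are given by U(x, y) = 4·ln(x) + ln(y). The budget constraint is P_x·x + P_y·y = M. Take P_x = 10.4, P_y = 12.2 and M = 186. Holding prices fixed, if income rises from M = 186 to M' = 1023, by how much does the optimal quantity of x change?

Δx* = 64.3846

The MRS is 4·y/x. Set MRS = P_x/P_y.
So 4·P_y·y = P_x·x; combined with the budget, a share 0.8 of income goes to x.
Demand: x*(P_x,P_y,M) = 0.8·M/P_x and y* = 0.2·M/P_y.
At P_x=10.4, P_y=12.2, M=186: x* = 0.8·186/10.4 = 14.3077.
At M' = 1023: x* = 78.6923. Change: 78.6923 − 14.3077 = 64.3846.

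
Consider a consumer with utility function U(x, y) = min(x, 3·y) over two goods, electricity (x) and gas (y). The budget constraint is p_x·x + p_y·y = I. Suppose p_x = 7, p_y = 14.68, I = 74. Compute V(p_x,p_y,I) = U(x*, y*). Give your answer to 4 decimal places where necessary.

V = 6.222

With perfect complements, no substitution: consume in ratio x:y = 3:1.
Budget: p_x·x + p_y·(1/3)·x = I, so (3·p_x + p_y)·x = 3·I.
Demand: x*(p_x,p_y,I) = 3·I/(3·p_x + p_y), y* = I/(3·p_x + p_y).
Here 3·7 + 14.68 = 35.68, giving x* = 6.222 and y* = 2.074.
Utility at the optimum: U(6.222, 2.074) = 6.222.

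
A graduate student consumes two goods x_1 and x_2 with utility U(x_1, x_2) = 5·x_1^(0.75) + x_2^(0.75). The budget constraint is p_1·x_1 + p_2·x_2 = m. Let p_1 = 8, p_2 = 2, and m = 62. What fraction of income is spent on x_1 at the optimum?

share on x_1 = 0.9071

MRS = MU_x_1/MU_x_2 = 5·(x_2/x_1)^(0.25). Set equal to p_1/p_2.
Hence x_2/x_1 = ((1/5)·p_1/p_2)^(1/(0.25)), i.e. raised to the 4 power.
With the ratio pinned down, the budget gives x_1* = m/(p_1 + p_2·(x_2/x_1)) and x_2* = (x_2/x_1)·x_1*.
Numerically x_2/x_1 = 0.4096, so x_1* = 62/(8 + 2·0.4096) = 7.0301 and x_2* = 0.4096·7.0301 = 2.8795.
Expenditure on x_1: 8·7.0301 = 56.2409; share = 0.9071.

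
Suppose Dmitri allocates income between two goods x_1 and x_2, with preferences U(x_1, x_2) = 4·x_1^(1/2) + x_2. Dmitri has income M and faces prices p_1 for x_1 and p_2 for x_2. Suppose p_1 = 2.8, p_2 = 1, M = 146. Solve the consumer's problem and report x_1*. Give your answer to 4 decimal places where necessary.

Set MRS = p_1/p_2: 2·x_1^(−1/2) = p_1/p_2.
Thus x_1* = (2·p_2/p_1)² — independent of M — with the rest of income spent on x_2.
Plugging in: x_1* = (2·1/2.8)² = 0.5102.

x_1* = 0.5102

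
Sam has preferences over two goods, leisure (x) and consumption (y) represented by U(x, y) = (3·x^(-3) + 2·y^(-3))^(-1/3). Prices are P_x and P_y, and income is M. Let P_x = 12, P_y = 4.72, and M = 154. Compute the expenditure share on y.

From the CES first-order condition, (3/2)·(y/x)^(4) = P_x/P_y.
Solve for the ratio: y/x = [(2/3)·P_x/P_y]^(0.25).
With the ratio pinned down, the budget gives x* = M/(P_x + P_y·(y/x)) and y* = (y/x)·x*.
Numerically y/x = 1.141004, so x* = 154/(12 + 4.72·1.141004) = 8.8579 and y* = 1.141004·8.8579 = 10.1069.
Expenditure on y: 4.72·10.1069 = 47.7047; share = 0.3098.

share on y = 0.3098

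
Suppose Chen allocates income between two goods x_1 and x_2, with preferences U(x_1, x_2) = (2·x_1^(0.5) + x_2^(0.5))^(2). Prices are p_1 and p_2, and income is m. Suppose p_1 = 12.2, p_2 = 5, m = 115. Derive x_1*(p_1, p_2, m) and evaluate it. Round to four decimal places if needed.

Numerically x_2/x_1 = 1.4884, so x_1* = 115/(12.2 + 5·1.4884) = 5.8548.

x_1* = 5.8548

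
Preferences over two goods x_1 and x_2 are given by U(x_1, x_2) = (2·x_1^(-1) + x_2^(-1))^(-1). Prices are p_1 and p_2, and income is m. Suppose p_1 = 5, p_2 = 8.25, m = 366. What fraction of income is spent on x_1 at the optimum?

share on x_1 = 0.524

MRS = MU_x_1/MU_x_2 = 2·(x_2/x_1)^(2). Set equal to p_1/p_2.
Solve for the ratio: x_2/x_1 = [(1/2)·p_1/p_2]^(0.5).
Substitute x_2 = (x_2/x_1)·x_1 into the budget: x_1* = m/(p_1 + p_2·(x_2/x_1)).
Numerically x_2/x_1 = 0.550482, so x_1* = 366/(5 + 8.25·0.550482) = 38.3588 and x_2* = 0.550482·38.3588 = 21.1159.
Expenditure on x_1: 5·38.3588 = 191.7942; share = 0.524.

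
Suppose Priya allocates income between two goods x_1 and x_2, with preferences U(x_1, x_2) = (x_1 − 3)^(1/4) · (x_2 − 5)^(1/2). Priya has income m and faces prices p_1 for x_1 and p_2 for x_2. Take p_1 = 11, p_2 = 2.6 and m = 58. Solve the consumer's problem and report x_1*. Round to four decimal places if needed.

x_1* = 3.3636

MRS = (1/2)·(x_2−5)/(x_1−3). Tangency with p_1/p_2 gives x_2−5 = 2·(p_1/p_2)·(x_1−3).
After buying the subsistence bundle (3, 5), a share 1/3 of the remaining income goes to x_1: x_1* = 3 + 1/3·(m − 3p_1 − 5p_2)/p_1.
Discretionary income = 58 − 3·11 − 5·2.6 = 12; x_1* = 3 + 1/3·12/11 = 3.3636.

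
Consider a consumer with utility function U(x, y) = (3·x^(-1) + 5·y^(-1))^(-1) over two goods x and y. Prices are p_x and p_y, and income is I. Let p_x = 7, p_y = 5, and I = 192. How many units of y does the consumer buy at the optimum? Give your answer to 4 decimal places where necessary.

Numerically y/x = 1.527525, so x* = 192/(7 + 5·1.527525) = 13.1169 and y* = 1.527525·13.1169 = 20.0364.

y* = 20.0364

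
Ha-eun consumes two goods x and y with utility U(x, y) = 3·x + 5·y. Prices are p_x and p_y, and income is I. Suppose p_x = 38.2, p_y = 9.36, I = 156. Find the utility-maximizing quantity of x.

Numerically: x* = 0, y* = 16.6667.

x* = 0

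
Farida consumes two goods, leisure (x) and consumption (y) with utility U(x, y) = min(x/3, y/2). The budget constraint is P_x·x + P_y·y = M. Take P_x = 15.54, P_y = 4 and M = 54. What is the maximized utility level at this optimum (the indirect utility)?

With perfect complements, no substitution: consume in ratio x:y = 3:2.
Budget: P_x·x + P_y·(2/3)·x = M, so (3·P_x + 2·P_y)·x = 3·M.
Demand: x*(P_x,P_y,M) = 3·M/(3·P_x + 2·P_y), y* = 2·M/(3·P_x + 2·P_y).
Here 3·15.54 + 2·4 = 54.62, giving x* = 2.9659 and y* = 1.9773.
Utility at the optimum: U(2.9659, 1.9773) = 0.9886.

V = 0.9886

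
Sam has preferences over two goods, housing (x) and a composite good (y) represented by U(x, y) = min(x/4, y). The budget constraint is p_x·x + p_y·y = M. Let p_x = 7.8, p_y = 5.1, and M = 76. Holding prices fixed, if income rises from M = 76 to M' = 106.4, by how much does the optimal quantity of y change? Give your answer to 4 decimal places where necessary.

Δy* = 0.8375

Leontief preferences: the optimum is at the kink where x/4 = y/1, i.e. y = (1/4)·x.
Budget: p_x·x + p_y·(1/4)·x = M, so (4·p_x + p_y)·x = 4·M.
Demand: x*(p_x,p_y,M) = 4·M/(4·p_x + p_y), y* = M/(4·p_x + p_y).
Here 4·7.8 + 5.1 = 36.3, giving y* = 2.0937.
At M' = 106.4: y* = 2.9311. Change: 2.9311 − 2.0937 = 0.8375.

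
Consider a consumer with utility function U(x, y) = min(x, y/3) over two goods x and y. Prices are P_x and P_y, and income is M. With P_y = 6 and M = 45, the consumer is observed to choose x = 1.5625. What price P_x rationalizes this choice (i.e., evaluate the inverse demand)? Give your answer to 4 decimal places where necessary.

With perfect complements, no substitution: consume in ratio x:y = 1:3.
Budget: P_x·x + P_y·3·x = M, so (P_x + 3·P_y)·x = M.
Demand: x*(P_x,P_y,M) = M/(P_x + 3·P_y), y* = 3·M/(P_x + 3·P_y).
Set x* = 1.5625 in the demand function and solve for P_x: P_x = 10.8.

P_x = 10.8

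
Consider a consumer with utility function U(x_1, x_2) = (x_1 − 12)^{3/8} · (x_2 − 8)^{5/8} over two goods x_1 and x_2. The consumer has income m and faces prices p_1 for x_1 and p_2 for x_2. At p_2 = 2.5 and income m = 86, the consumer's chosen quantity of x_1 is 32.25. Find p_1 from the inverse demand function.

p_1 = 1

Let x_1' = x_1−12, x_2' = x_2−8. MRS = (3/5)·x_2'/x_1' = p_1/p_2.
After buying the subsistence bundle (12, 8), a share 0.375 of the remaining income goes to x_1: x_1* = 12 + 0.375·(m − 12p_1 − 8p_2)/p_1.
Set x_1* = 32.25 in the demand function and solve for p_1: p_1 = 1.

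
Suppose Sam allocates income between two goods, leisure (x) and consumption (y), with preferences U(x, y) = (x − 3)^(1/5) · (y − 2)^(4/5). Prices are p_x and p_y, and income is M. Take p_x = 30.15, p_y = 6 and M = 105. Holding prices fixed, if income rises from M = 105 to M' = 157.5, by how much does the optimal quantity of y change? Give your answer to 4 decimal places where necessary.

MRS = (1/4)·(y−2)/(x−3). Tangency with p_x/p_y gives y−2 = 4·(p_x/p_y)·(x−3).
Substituting into the budget: x* = 3 + 0.2·(M − 3·p_x − 2·p_y)/p_x, and y* = 2 + 0.8·(…)/p_y.
Discretionary income = 105 − 3·30.15 − 2·6 = 2.55; y* = 2 + 0.8·2.55/6 = 2.34.
At M' = 157.5: y* = 9.34. Change: 9.34 − 2.34 = 7.

Δy* = 7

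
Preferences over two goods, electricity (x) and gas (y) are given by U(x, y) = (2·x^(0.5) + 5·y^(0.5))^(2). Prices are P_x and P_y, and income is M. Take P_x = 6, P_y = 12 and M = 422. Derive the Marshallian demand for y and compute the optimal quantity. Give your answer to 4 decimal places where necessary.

MU_x ∝ 2·x^(-0.5), MU_y ∝ 5·y^(-0.5), so MRS = (2/5)·(y/x)^(0.5) = P_x/P_y.
Solve for the ratio: y/x = [(5/2)·P_x/P_y]^(2).
With the ratio pinned down, the budget gives x* = M/(P_x + P_y·(y/x)) and y* = (y/x)·x*.
Numerically y/x = 1.5625, so x* = 422/(6 + 12·1.5625) = 17.0505 and y* = 1.5625·17.0505 = 26.6414.

y* = 26.6414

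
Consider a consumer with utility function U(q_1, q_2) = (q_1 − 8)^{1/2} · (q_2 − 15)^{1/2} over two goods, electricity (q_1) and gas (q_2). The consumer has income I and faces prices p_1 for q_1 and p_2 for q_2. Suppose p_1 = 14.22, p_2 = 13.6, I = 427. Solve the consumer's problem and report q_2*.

Let q_1' = q_1−8, q_2' = q_2−15. MRS = q_2'/q_1' = p_1/p_2.
After buying the subsistence bundle (8, 15), a share 0.5 of the remaining income goes to q_1: q_1* = 8 + 0.5·(I − 8p_1 − 15p_2)/p_1.
Discretionary income = 427 − 8·14.22 − 15·13.6 = 109.24; q_2* = 15 + 0.5·109.24/13.6 = 19.0162.

q_2* = 19.0162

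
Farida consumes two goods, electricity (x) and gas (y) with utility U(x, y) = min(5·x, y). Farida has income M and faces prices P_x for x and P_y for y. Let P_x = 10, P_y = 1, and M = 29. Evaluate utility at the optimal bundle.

V = 9.6667

Leontief preferences: the optimum is at the kink where x/1 = y/5, i.e. y = 5·x.
Budget: P_x·x + P_y·5·x = M, so (P_x + 5·P_y)·x = M.
Demand: x*(P_x,P_y,M) = M/(P_x + 5·P_y), y* = 5·M/(P_x + 5·P_y).
Here 10 + 5·1 = 15, giving x* = 1.9333 and y* = 9.6667.
Utility at the optimum: U(1.9333, 9.6667) = 9.6667.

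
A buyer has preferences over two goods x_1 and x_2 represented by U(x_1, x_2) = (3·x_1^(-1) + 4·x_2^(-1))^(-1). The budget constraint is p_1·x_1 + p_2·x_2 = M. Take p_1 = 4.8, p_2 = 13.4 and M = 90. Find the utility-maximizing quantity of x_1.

x_1* = 6.4008

Substitute x_2 = (x_2/x_1)·x_1 into the budget: x_1* = M/(p_1 + p_2·(x_2/x_1)).
Numerically x_2/x_1 = 0.691095, so x_1* = 90/(4.8 + 13.4·0.691095) = 6.4008.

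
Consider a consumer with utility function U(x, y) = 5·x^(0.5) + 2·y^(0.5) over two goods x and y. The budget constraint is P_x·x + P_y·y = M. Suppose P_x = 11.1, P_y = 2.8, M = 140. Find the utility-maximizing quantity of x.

MU_x ∝ 5·x^(-0.5), MU_y ∝ 2·y^(-0.5), so MRS = (5/2)·(y/x)^(0.5) = P_x/P_y.
Hence y/x = ((2/5)·P_x/P_y)^(1/(0.5)), i.e. raised to the 2 power.
Substitute y = (y/x)·x into the budget: x* = M/(P_x + P_y·(y/x)).
Numerically y/x = 2.51449, so x* = 140/(11.1 + 2.8·2.51449) = 7.7175.

x* = 7.7175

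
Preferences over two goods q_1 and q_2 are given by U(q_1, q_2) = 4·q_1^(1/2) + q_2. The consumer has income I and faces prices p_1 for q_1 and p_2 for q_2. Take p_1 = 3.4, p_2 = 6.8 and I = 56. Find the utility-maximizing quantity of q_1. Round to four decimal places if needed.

Plugging in: q_1* = (2·6.8/3.4)² = 16.

q_1* = 16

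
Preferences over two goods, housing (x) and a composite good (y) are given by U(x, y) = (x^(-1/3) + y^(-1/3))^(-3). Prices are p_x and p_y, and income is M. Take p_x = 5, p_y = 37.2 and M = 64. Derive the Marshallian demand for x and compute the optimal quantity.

x* = 4.8274

MRS = MU_x/MU_y = (y/x)^(4/3). Set equal to p_x/p_y.
Hence y/x = (p_x/p_y)^(1/(4/3)), i.e. raised to the 0.75 power.
With the ratio pinned down, the budget gives x* = M/(p_x + p_y·(y/x)) and y* = (y/x)·x*.
Numerically y/x = 0.221983, so x* = 64/(5 + 37.2·0.221983) = 4.8274.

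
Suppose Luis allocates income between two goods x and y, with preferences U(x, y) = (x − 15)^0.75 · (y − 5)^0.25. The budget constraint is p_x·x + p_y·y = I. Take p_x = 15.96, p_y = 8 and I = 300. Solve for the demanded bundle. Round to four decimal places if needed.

Discretionary income = 300 − 15·15.96 − 5·8 = 20.6; x* = 15 + 0.75·20.6/15.96 = 15.968; y* = 5 + 0.25·20.6/8 = 5.6437.

x* = 15.968, y* = 5.6437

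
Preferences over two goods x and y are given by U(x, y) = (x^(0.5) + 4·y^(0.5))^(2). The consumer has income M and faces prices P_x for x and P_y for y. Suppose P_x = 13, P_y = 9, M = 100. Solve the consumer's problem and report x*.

x* = 0.319

From the CES first-order condition, (1/4)·(y/x)^(0.5) = P_x/P_y.
Solve for the ratio: y/x = [4·P_x/P_y]^(2).
With the ratio pinned down, the budget gives x* = M/(P_x + P_y·(y/x)) and y* = (y/x)·x*.
Numerically y/x = 33.382716, so x* = 100/(13 + 9·33.382716) = 0.319.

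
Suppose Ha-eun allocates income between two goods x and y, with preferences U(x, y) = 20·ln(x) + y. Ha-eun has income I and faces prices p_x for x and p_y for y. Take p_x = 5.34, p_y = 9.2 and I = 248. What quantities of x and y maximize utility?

Set MRS = p_x/p_y: (20/x)/1 = p_x/p_y.
So x*(p_x,p_y) = 20·p_y/p_x, independent of income; and y* = (I − 20·p_y)/p_y.
At the given prices: x* = 20·9.2/5.34 = 34.4569, and y* = 6.9565.

x* = 34.4569, y* = 6.9565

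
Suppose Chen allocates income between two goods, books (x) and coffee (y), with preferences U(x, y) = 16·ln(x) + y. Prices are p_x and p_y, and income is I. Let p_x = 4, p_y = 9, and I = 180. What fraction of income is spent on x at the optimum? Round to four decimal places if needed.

share on x = 0.8

MU_x = 16/x, MU_y = 1. Tangency: 16/x = p_x/p_y.
So x*(p_x,p_y) = 16·p_y/p_x, independent of income; and y* = (I − 16·p_y)/p_y.
At the given prices: x* = 16·9/4 = 36, and y* = 4.
Expenditure on x: 4·36 = 144; share = 0.8.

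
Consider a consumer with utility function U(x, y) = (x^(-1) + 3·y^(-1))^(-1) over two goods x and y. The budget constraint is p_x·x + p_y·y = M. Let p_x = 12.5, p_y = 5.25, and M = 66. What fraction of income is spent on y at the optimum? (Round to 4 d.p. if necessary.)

MRS = MU_x/MU_y = (1/3)·(y/x)^(2). Set equal to p_x/p_y.
Solve for the ratio: y/x = [3·p_x/p_y]^(0.5).
With the ratio pinned down, the budget gives x* = M/(p_x + p_y·(y/x)) and y* = (y/x)·x*.
Numerically y/x = 2.672612, so x* = 66/(12.5 + 5.25·2.672612) = 2.4876 and y* = 2.672612·2.4876 = 6.6485.
Expenditure on y: 5.25·6.6485 = 34.9046; share = 0.5289.

share on y = 0.5289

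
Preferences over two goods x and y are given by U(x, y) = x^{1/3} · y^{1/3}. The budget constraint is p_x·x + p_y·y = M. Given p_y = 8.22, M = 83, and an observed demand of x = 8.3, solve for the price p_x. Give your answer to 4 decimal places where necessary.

The MRS is y/x. Set MRS = p_x/p_y.
So 1/3·p_y·y = 1/3·p_x·x; combined with the budget, a share 0.5 of income goes to x.
Demand: x*(p_x,p_y,M) = 0.5·M/p_x and y* = 0.5·M/p_y.
Set x* = 8.3 in the demand function and solve for p_x: p_x = 5.

p_x = 5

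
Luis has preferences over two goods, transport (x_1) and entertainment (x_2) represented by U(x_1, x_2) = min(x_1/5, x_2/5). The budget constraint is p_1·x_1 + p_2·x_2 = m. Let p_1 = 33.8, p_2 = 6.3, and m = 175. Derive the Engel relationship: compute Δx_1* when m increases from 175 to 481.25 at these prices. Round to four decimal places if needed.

Leontief preferences: the optimum is at the kink where x_1/5 = x_2/5, i.e. x_2 = x_1.
Budget: p_1·x_1 + p_2·x_1 = m, so (5·p_1 + 5·p_2)·x_1 = 5·m.
Demand: x_1*(p_1,p_2,m) = 5·m/(5·p_1 + 5·p_2), x_2* = 5·m/(5·p_1 + 5·p_2).
Here 5·33.8 + 5·6.3 = 200.5, giving x_1* = 4.3641.
At m' = 481.25: x_1* = 12.0012. Change: 12.0012 − 4.3641 = 7.6372.

Δx_1* = 7.6372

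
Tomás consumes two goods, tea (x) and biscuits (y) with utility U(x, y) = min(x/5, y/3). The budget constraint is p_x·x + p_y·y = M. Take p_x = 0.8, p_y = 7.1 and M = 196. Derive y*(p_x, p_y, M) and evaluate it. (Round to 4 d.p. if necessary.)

With perfect complements, no substitution: consume in ratio x:y = 5:3.
Budget: p_x·x + p_y·(3/5)·x = M, so (5·p_x + 3·p_y)·x = 5·M.
Demand: x*(p_x,p_y,M) = 5·M/(5·p_x + 3·p_y), y* = 3·M/(5·p_x + 3·p_y).
Here 5·0.8 + 3·7.1 = 25.3, giving y* = 23.2411.

y* = 23.2411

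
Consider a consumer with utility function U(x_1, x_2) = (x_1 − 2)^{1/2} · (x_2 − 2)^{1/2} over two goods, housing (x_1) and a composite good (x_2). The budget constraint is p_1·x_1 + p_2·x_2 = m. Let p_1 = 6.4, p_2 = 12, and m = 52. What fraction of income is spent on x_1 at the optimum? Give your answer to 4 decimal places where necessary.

share on x_1 = 0.3923

This is Cobb-Douglas in (x_1−2, x_2−2): tangency gives 0.5·p_2·(x_2−2) = 0.5·p_1·(x_1−2).
Substituting into the budget: x_1* = 2 + 0.5·(m − 2·p_1 − 2·p_2)/p_1, and x_2* = 2 + 0.5·(…)/p_2.
Discretionary income = 52 − 2·6.4 − 2·12 = 15.2; x_1* = 2 + 0.5·15.2/6.4 = 3.1875; x_2* = 2 + 0.5·15.2/12 = 2.6333.
Expenditure on x_1: 6.4·3.1875 = 20.4; share = 0.3923.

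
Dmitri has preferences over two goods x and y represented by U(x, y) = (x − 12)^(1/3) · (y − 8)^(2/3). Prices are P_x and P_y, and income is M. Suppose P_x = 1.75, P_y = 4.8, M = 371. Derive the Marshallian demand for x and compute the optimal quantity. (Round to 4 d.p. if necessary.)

This is Cobb-Douglas in (x−12, y−8): tangency gives 1/3·P_y·(y−8) = 2/3·P_x·(x−12).
Substituting into the budget: x* = 12 + 1/3·(M − 12·P_x − 8·P_y)/P_x, and y* = 8 + 2/3·(…)/P_y.
Discretionary income = 371 − 12·1.75 − 8·4.8 = 311.6; x* = 12 + 1/3·311.6/1.75 = 71.3524.

x* = 71.3524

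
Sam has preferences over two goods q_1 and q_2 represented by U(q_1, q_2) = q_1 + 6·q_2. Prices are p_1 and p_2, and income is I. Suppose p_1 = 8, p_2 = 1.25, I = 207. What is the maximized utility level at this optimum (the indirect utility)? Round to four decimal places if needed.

V = 993.6

Linear utility — the consumer picks whichever good has higher MU/price: 1/8 = 0.125 vs 6/1.25 = 4.8.
q_2 gives more utility per dollar, so spend all income on q_2: q_2* = I/p_2, q_1* = 0.
Numerically: q_1* = 0, q_2* = 165.6.
Utility at the optimum: U(0, 165.6) = 993.6.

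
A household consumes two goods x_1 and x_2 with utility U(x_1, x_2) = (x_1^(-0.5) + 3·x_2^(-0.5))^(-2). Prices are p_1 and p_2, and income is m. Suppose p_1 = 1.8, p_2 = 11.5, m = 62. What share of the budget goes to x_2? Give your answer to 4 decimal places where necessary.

MRS = MU_x_1/MU_x_2 = (1/3)·(x_2/x_1)^(1.5). Set equal to p_1/p_2.
Hence x_2/x_1 = (3·p_1/p_2)^(1/(1.5)), i.e. raised to the 2/3 power.
With the ratio pinned down, the budget gives x_1* = m/(p_1 + p_2·(x_2/x_1)) and x_2* = (x_2/x_1)·x_1*.
Numerically x_2/x_1 = 0.60413, so x_1* = 62/(1.8 + 11.5·0.60413) = 7.0877 and x_2* = 0.60413·7.0877 = 4.2819.
Expenditure on x_2: 11.5·4.2819 = 49.2421; share = 0.7942.

share on x_2 = 0.7942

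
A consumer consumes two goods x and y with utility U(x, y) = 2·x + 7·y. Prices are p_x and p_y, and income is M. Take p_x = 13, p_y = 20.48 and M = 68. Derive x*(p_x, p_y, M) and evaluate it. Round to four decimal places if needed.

x* = 0

Linear utility — the consumer picks whichever good has higher MU/price: 2/13 = 0.1538 vs 7/20.48 = 0.3418.
y gives more utility per dollar, so spend all income on y: y* = M/p_y, x* = 0.
Numerically: x* = 0, y* = 3.3203.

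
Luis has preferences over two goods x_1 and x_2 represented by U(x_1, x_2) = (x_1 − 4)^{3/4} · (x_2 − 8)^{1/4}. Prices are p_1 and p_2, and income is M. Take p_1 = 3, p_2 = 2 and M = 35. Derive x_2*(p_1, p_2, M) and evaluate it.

x_2* = 8.875

MRS = 3·(x_2−8)/(x_1−4). Tangency with p_1/p_2 gives x_2−8 = (1/3)·(p_1/p_2)·(x_1−4).
Substituting into the budget: x_1* = 4 + 0.75·(M − 4·p_1 − 8·p_2)/p_1, and x_2* = 8 + 0.25·(…)/p_2.
Discretionary income = 35 − 4·3 − 8·2 = 7; x_2* = 8 + 0.25·7/2 = 8.875.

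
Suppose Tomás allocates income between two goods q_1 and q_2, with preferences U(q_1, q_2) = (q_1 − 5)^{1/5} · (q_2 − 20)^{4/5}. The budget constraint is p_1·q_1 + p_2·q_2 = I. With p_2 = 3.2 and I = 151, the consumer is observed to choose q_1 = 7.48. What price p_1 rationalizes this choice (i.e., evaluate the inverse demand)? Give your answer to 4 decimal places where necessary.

p_1 = 5

This is Cobb-Douglas in (q_1−5, q_2−20): tangency gives 0.2·p_2·(q_2−20) = 0.8·p_1·(q_1−5).
After buying the subsistence bundle (5, 20), a share 0.2 of the remaining income goes to q_1: q_1* = 5 + 0.2·(I − 5p_1 − 20p_2)/p_1.
Set q_1* = 7.48 in the demand function and solve for p_1: p_1 = 5.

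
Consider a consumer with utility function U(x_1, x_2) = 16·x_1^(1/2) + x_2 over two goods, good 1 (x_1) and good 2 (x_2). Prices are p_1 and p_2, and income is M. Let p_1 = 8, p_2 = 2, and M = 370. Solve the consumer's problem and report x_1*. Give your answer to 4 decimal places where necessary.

x_1* = 4

Set MRS = p_1/p_2: 8·x_1^(−1/2) = p_1/p_2.
Solve: √x_1 = 8·p_2/p_1, so x_1*(p_1,p_2) = (8·p_2/p_1)², and x_2* = (M − p_1·x_1*)/p_2.
Plugging in: x_1* = (8·2/8)² = 4.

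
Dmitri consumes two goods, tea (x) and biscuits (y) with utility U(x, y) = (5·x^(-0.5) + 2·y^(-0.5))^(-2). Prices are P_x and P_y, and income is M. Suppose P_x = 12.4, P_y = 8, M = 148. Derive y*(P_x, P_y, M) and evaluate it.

y* = 5.9072

MRS = MU_x/MU_y = (5/2)·(y/x)^(1.5). Set equal to P_x/P_y.
Hence y/x = ((2/5)·P_x/P_y)^(1/(1.5)), i.e. raised to the 2/3 power.
Substitute y = (y/x)·x into the budget: x* = M/(P_x + P_y·(y/x)).
Numerically y/x = 0.727101, so x* = 148/(12.4 + 8·0.727101) = 8.1244 and y* = 0.727101·8.1244 = 5.9072.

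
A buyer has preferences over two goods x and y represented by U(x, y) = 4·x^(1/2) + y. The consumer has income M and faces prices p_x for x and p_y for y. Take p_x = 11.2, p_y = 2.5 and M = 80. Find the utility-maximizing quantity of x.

x* = 0.1993

Plugging in: x* = (2·2.5/11.2)² = 0.1993.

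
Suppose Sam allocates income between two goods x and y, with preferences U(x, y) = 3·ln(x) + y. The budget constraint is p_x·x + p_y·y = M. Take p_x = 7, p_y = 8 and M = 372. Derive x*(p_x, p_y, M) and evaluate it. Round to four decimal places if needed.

MU_x = 3/x, MU_y = 1. Tangency: 3/x = p_x/p_y.
So x*(p_x,p_y) = 3·p_y/p_x, independent of income; and y* = (M − 3·p_y)/p_y.
At the given prices: x* = 3·8/7 = 3.4286.

x* = 3.4286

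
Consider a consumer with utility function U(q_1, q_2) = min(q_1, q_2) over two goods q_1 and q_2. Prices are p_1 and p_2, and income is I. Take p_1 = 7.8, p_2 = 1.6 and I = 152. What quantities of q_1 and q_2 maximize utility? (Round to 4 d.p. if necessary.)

Demand: q_1*(p_1,p_2,I) = I/(p_1 + p_2), q_2* = I/(p_1 + p_2).
Here 7.8 + 1.6 = 9.4, giving q_1* = 16.1702 and q_2* = 16.1702.

q_1* = 16.1702, q_2* = 16.1702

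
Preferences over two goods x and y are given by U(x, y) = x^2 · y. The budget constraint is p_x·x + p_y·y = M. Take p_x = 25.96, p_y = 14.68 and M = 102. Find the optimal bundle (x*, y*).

Demand: x*(p_x,p_y,M) = 2/3·M/p_x and y* = 1/3·M/p_y.
At p_x=25.96, p_y=14.68, M=102: x* = 2/3·102/25.96 = 2.6194, y* = 2.3161.

x* = 2.6194, y* = 2.3161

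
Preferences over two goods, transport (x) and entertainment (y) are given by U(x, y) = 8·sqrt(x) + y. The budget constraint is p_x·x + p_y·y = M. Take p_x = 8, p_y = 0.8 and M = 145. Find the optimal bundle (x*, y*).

Solve: √x = 4·p_y/p_x, so x*(p_x,p_y) = (4·p_y/p_x)², and y* = (M − p_x·x*)/p_y.
Plugging in: x* = (4·0.8/8)² = 0.16, y* = 179.65.

x* = 0.16, y* = 179.65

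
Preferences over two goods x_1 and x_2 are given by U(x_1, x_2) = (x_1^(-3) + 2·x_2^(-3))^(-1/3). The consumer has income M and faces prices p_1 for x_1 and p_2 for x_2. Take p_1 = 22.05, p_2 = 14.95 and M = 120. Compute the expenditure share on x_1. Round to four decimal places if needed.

Substitute x_2 = (x_2/x_1)·x_1 into the budget: x_1* = M/(p_1 + p_2·(x_2/x_1)).
Numerically x_2/x_1 = 1.310537, so x_1* = 120/(22.05 + 14.95·1.310537) = 2.8817 and x_2* = 1.310537·2.8817 = 3.7765.
Expenditure on x_1: 22.05·2.8817 = 63.5408; share = 0.5295.

share on x_1 = 0.5295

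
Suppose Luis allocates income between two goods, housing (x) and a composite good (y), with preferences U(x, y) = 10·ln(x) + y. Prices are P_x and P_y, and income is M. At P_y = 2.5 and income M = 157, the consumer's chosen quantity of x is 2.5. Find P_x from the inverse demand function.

P_x = 10

MU_x = 10/x, MU_y = 1. Tangency: 10/x = P_x/P_y.
So x*(P_x,P_y) = 10·P_y/P_x, independent of income; and y* = (M − 10·P_y)/P_y.
Set x* = 2.5 in the demand function and solve for P_x: P_x = 10.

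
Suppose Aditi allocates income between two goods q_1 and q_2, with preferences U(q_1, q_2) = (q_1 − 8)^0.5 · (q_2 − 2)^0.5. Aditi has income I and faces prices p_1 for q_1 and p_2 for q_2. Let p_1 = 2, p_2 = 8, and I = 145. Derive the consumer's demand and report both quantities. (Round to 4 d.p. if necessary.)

Let q_1' = q_1−8, q_2' = q_2−2. MRS = q_2'/q_1' = p_1/p_2.
After buying the subsistence bundle (8, 2), a share 0.5 of the remaining income goes to q_1: q_1* = 8 + 0.5·(I − 8p_1 − 2p_2)/p_1.
Discretionary income = 145 − 8·2 − 2·8 = 113; q_1* = 8 + 0.5·113/2 = 36.25; q_2* = 2 + 0.5·113/8 = 9.0625.

q_1* = 36.25, q_2* = 9.0625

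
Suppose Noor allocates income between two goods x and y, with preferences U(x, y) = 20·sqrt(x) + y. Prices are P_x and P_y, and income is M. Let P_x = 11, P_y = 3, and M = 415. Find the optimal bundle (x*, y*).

Utility is quasi-linear in y; the FOC for x is 10/√x = P_x/P_y.
Thus x* = (10·P_y/P_x)² — independent of M — with the rest of income spent on y.
Plugging in: x* = (10·3/11)² = 7.438, y* = 111.0606.

x* = 7.438, y* = 111.0606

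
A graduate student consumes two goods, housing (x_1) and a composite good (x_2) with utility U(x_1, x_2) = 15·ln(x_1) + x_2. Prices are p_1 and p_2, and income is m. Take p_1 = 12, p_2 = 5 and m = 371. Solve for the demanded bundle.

MU_x_1 = 15/x_1, MU_x_2 = 1. Tangency: 15/x_1 = p_1/p_2.
So x_1*(p_1,p_2) = 15·p_2/p_1, independent of income; and x_2* = (m − 15·p_2)/p_2.
At the given prices: x_1* = 15·5/12 = 6.25, and x_2* = 59.2.

x_1* = 6.25, x_2* = 59.2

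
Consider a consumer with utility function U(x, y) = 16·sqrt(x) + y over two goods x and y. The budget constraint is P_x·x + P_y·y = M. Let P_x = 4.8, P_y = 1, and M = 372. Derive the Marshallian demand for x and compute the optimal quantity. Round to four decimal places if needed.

MU_x = 8/√x, MU_y = 1. Tangency: 8/√x = P_x/P_y.
Solve: √x = 8·P_y/P_x, so x*(P_x,P_y) = (8·P_y/P_x)², and y* = (M − P_x·x*)/P_y.
Plugging in: x* = (8·1/4.8)² = 2.7778.

x* = 2.7778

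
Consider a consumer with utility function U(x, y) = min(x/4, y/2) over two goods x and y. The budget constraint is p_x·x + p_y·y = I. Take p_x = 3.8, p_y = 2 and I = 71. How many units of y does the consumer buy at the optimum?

y* = 7.3958

Leontief preferences: the optimum is at the kink where x/4 = y/2, i.e. y = (1/2)·x.
Budget: p_x·x + p_y·(1/2)·x = I, so (4·p_x + 2·p_y)·x = 4·I.
Demand: x*(p_x,p_y,I) = 4·I/(4·p_x + 2·p_y), y* = 2·I/(4·p_x + 2·p_y).
Here 4·3.8 + 2·2 = 19.2, giving y* = 7.3958.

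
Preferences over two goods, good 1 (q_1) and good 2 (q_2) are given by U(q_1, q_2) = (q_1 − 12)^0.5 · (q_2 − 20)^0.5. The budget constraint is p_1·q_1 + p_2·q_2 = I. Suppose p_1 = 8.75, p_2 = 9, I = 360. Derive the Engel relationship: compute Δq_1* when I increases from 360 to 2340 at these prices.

Δq_1* = 113.1429

MRS = (q_2−20)/(q_1−12). Tangency with p_1/p_2 gives q_2−20 = (p_1/p_2)·(q_1−12).
After buying the subsistence bundle (12, 20), a share 0.5 of the remaining income goes to q_1: q_1* = 12 + 0.5·(I − 12p_1 − 20p_2)/p_1.
Discretionary income = 360 − 12·8.75 − 20·9 = 75; q_1* = 12 + 0.5·75/8.75 = 16.2857.
At I' = 2340: q_1* = 129.4286. Change: 129.4286 − 16.2857 = 113.1429.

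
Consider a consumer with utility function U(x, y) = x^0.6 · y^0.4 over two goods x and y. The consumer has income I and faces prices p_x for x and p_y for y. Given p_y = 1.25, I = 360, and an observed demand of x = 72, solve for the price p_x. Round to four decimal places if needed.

p_x = 3

Tangency: MRS = (3/2)·y/x = p_x/p_y.
So 0.6·p_y·y = 0.4·p_x·x; combined with the budget, a share 0.6 of income goes to x.
Demand: x*(p_x,p_y,I) = 0.6·I/p_x and y* = 0.4·I/p_y.
Set x* = 72 in the demand function and solve for p_x: p_x = 3.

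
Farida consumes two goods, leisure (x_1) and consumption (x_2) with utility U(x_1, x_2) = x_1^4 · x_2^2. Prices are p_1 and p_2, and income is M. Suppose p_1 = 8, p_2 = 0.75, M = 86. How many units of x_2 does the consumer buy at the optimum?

x_2* = 38.2222

Tangency: MRS = 2·x_2/x_1 = p_1/p_2.
Rearranging, p_2·x_2 = (1/2)·p_1·x_1. Substituting into the budget gives p_1·x_1·(1 + (1/2)) = M.
Demand: x_1*(p_1,p_2,M) = 2/3·M/p_1 and x_2* = 1/3·M/p_2.
At p_1=8, p_2=0.75, M=86: x_2* = 1/3·86/0.75 = 38.2222.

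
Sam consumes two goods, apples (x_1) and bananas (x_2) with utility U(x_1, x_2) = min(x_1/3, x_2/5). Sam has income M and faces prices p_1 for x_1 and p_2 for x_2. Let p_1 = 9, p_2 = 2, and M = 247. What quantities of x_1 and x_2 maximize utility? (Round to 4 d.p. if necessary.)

With perfect complements, no substitution: consume in ratio x_1:x_2 = 3:5.
Budget: p_1·x_1 + p_2·(5/3)·x_1 = M, so (3·p_1 + 5·p_2)·x_1 = 3·M.
Demand: x_1*(p_1,p_2,M) = 3·M/(3·p_1 + 5·p_2), x_2* = 5·M/(3·p_1 + 5·p_2).
Here 3·9 + 5·2 = 37, giving x_1* = 20.027 and x_2* = 33.3784.

x_1* = 20.027, x_2* = 33.3784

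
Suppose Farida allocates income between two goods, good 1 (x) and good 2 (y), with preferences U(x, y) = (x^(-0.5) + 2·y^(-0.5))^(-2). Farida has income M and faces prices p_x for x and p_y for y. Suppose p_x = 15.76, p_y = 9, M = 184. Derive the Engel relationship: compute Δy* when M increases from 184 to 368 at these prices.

Δy* = 11.6207

MU_x ∝ x^(-1.5), MU_y ∝ 2·y^(-1.5), so MRS = (1/2)·(y/x)^(1.5) = p_x/p_y.
Solve for the ratio: y/x = [2·p_x/p_y]^(2/3).
Substitute y = (y/x)·x into the budget: x* = M/(p_x + p_y·(y/x)).
Numerically y/x = 2.306194, so x* = 184/(15.76 + 9·2.306194) = 5.0389 and y* = 2.306194·5.0389 = 11.6207.
At M' = 368: y* = 23.2415. Change: 23.2415 − 11.6207 = 11.6207.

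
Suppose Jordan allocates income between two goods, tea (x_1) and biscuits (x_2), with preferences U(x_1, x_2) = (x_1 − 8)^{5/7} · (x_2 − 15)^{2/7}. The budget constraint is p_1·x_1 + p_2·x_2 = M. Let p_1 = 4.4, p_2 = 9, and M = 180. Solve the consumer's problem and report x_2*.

Substituting into the budget: x_1* = 8 + 5/7·(M − 8·p_1 − 15·p_2)/p_1, and x_2* = 15 + 2/7·(…)/p_2.
Discretionary income = 180 − 8·4.4 − 15·9 = 9.8; x_2* = 15 + 2/7·9.8/9 = 15.3111.

x_2* = 15.3111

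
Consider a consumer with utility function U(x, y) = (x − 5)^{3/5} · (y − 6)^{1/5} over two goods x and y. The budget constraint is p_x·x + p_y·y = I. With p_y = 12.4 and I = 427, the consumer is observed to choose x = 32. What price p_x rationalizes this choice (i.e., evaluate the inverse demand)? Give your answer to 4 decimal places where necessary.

Let x' = x−5, y' = y−6. MRS = 3·y'/x' = p_x/p_y.
After buying the subsistence bundle (5, 6), a share 0.75 of the remaining income goes to x: x* = 5 + 0.75·(I − 5p_x − 6p_y)/p_x.
Set x* = 32 in the demand function and solve for p_x: p_x = 8.6.

p_x = 8.6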